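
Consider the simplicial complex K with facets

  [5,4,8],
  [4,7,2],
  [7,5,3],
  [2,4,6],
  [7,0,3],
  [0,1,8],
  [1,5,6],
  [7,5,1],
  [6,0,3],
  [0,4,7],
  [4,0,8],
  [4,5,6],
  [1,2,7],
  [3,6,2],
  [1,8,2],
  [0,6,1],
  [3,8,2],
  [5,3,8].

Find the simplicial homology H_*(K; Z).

Order the vertices as 0 < 1 < 2 < 3 < 4 < 5 < 6 < 7 < 8. Listing each simplex with vertices in this order, K has dimension 2 with simplices:

  0-simplices (9): [0], [1], [2], [3], [4], [5], [6], [7], [8]
  1-simplices (27): (27 of them)
  2-simplices (18): [0,1,6], [0,1,8], [0,3,6], [0,3,7], [0,4,7], [0,4,8], [1,2,7], [1,2,8], [1,5,6], [1,5,7], [2,3,6], [2,3,8], [2,4,6], [2,4,7], [3,5,7], [3,5,8], [4,5,6], [4,5,8]

Hence C_0 ≅ Z^9, C_1 ≅ Z^27, C_2 ≅ Z^18.

The boundary map ∂_1: C_1 → C_0 maps an edge to its endpoints' difference, ∂[p,q] = q − p.
As a 9×27 matrix over Z this has rank 8, with invariant factors (1,1,1,1,1,1,1,1).

The boundary map ∂_2: C_2 → C_1 maps a triangle to the signed sum of its edges. For instance
  ∂[1,5,6] = [5,6] − [1,6] + [1,5],
  ∂[3,5,7] = [5,7] − [3,7] + [3,5].
The 27×18 boundary matrix has rank 17 and Smith normal form diag(1,1,1,1,1,1,1,1,1,1,1,1,1,1,1,1,1).

From H_k ≅ ker(∂_k) / im(∂_{k+1}) we obtain:

  H_0: rank C_0 − rank ∂_1 = 9 − 8 = 1, and the invariant factors of ∂_1 are all 1, so H_0 = Z.
  H_1: rank ker ∂_1 − rank ∂_2 = (27 − 8) − 17 = 2, and the invariant factors of ∂_2 are all 1, so H_1 = Z^2.
  H_2: rank ker ∂_2 − rank ∂_3 = (18 − 17) − 0 = 1, and there is no ∂_3, so H_2 = Z.

(K is a triangulation of the torus T^2.)

H_0 = Z,  H_1 = Z^2,  H_2 = Z.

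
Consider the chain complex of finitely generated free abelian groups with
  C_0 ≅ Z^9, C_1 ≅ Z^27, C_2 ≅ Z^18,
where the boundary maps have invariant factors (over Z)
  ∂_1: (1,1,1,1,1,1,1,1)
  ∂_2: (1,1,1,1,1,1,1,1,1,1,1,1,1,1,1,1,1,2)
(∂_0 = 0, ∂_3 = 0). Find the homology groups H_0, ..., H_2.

H_0 ≅ Z,  H_1 ≅ Z ⊕ Z/2Z,  H_2 = 0.

H_0: b_0 = 9 − 0 − 8 = 1; torsion from ∂_1 factors > 1: none. So H_0 ≅ Z.
H_1: b_1 = 27 − 8 − 18 = 1; torsion from ∂_2 factors > 1: [2]. So H_1 ≅ Z ⊕ Z/2Z.
H_2: b_2 = 18 − 18 − 0 = 0; torsion from ∂_3 factors > 1: none. So H_2 ≅ 0.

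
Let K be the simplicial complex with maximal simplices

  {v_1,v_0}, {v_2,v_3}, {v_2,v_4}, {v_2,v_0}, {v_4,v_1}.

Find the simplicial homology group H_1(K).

Order the vertices as v_0 < v_1 < v_2 < v_3 < v_4. Listing each simplex with vertices in this order, K has dimension 1 with simplices:

  0-simplices (5): [v_0], [v_1], [v_2], [v_3], [v_4]
  1-simplices (5): [v_0,v_1], [v_0,v_2], [v_1,v_4], [v_2,v_3], [v_2,v_4]

so the chain groups are C_0 ≅ Z^5, C_1 ≅ Z^5.

The boundary map ∂_1: C_1 → C_0 sends each edge [p,q] (with p < q) to q − p. For instance
  ∂[v_0,v_2] = [v_2] − [v_0].
As a 5×5 matrix over Z this has rank 4, with invariant factors (1,1,1,1).

Now H_k = ker ∂_k / im ∂_{k+1}, so:

  H_1: rank ker ∂_1 − rank ∂_2 = (5 − 4) − 0 = 1, and there is no ∂_2, so H_1 = Z.

H_1 = Z.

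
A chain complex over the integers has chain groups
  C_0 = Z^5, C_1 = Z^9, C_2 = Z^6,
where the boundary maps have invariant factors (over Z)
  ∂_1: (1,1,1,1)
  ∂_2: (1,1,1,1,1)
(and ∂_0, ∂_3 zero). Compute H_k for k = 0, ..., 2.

H_0: b_0 = 5 − 0 − 4 = 1; torsion from ∂_1 factors > 1: none. So H_0 = Z.
H_1: b_1 = 9 − 4 − 5 = 0; torsion from ∂_2 factors > 1: none. So H_1 = 0.
H_2: b_2 = 6 − 5 − 0 = 1; torsion from ∂_3 factors > 1: none. So H_2 = Z.

H_0 = Z,  H_1 = 0,  H_2 = Z.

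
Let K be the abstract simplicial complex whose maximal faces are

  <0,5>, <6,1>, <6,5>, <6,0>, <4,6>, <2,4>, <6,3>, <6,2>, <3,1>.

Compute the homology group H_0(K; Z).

H_0 ≅ Z.

K has 7 vertices, 9 edges.
rank ∂_0 = 0, rank ∂_1 = 6 ⇒ b_0 = 7 − 0 − 6 = 1; all invariant factors of ∂_1 are 1 so no torsion. So H_0 ≅ Z.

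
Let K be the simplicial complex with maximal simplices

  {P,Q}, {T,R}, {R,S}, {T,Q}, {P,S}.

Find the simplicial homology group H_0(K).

Order the vertices as P < Q < R < S < T. Listing each simplex with vertices in this order, K has dimension 1 with simplices:

  0-simplices (5): P, Q, R, S, T
  1-simplices (5): PQ, PS, QT, RS, RT

giving chain groups C_0 ≅ Z^5, C_1 ≅ Z^5.

Boundary ∂_1: C_1 → C_0 is given by ∂[p,q] = [q] − [p]. For instance
  ∂RT = T − R.
The 5×5 boundary matrix has rank 4 and Smith normal form diag(1,1,1,1).

Computing H_k = (kernel of ∂_k) / (image of ∂_{k+1}):

  H_0: rank C_0 − rank ∂_1 = 5 − 4 = 1, and the invariant factors of ∂_1 are all 1, so H_0 = Z.

H_0 = Z.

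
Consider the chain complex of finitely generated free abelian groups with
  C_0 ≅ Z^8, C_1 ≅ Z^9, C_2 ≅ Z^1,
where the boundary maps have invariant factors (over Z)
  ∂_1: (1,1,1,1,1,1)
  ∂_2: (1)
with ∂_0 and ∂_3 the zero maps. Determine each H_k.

H_0: b_0 = 8 − 0 − 6 = 2; torsion from ∂_1 factors > 1: none. So H_0 = Z^2.
H_1: b_1 = 9 − 6 − 1 = 2; torsion from ∂_2 factors > 1: none. So H_1 = Z^2.
H_2: b_2 = 1 − 1 − 0 = 0; torsion from ∂_3 factors > 1: none. So H_2 = 0.

H_0 = Z^2,  H_1 = Z^2,  H_2 = 0.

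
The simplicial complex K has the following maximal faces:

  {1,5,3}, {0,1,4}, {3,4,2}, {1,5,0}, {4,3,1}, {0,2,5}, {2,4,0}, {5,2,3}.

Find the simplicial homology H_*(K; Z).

Fix the vertex order 0 < 1 < 2 < 3 < 4 < 5 and write every simplex with vertices in increasing order. Then dim K = 2 and the simplices of K are:

  0-simplices (6): [0], [1], [2], [3], [4], [5]
  1-simplices (12): [0,1], [0,2], [0,4], [0,5], [1,3], [1,4], [1,5], [2,3], [2,4], [2,5], [3,4], [3,5]
  2-simplices (8): [0,1,4], [0,1,5], [0,2,4], [0,2,5], [1,3,4], [1,3,5], [2,3,4], [2,3,5]

giving chain groups C_0 ≅ Z^6, C_1 ≅ Z^12, C_2 ≅ Z^8.

Boundary ∂_1: C_1 → C_0 sends each edge [p,q] (with p < q) to q − p. For instance
  ∂[2,4] = [4] − [2].
This gives a 6×12 integer matrix of rank 5; reducing to Smith normal form yields diagonal entries (1,1,1,1,1).

The boundary map ∂_2: C_2 → C_1 maps a triangle to the signed sum of its edges. For instance
  ∂[2,3,5] = [3,5] − [2,5] + [2,3],
  ∂[2,3,4] = [3,4] − [2,4] + [2,3].
The 12×8 boundary matrix has rank 7 and Smith normal form diag(1,1,1,1,1,1,1).

Now H_k = ker ∂_k / im ∂_{k+1}, so:

  H_0: rank C_0 − rank ∂_1 = 6 − 5 = 1, and the invariant factors of ∂_1 are all 1, so H_0 = Z.
  H_1: rank ker ∂_1 − rank ∂_2 = (12 − 5) − 7 = 0, and the invariant factors of ∂_2 are all 1, so H_1 = 0.
  H_2: rank ker ∂_2 − rank ∂_3 = (8 − 7) − 0 = 1, and there is no ∂_3, so H_2 = Z.

H_0 ≅ Z,  H_1 = 0,  H_2 ≅ Z.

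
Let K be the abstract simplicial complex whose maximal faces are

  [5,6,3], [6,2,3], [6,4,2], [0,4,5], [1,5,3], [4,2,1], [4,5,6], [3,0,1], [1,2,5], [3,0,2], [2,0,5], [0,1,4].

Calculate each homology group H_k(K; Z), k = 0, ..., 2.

We work with the vertex ordering 0 < 1 < 2 < 3 < 4 < 5 < 6. The simplices of K, each written with vertices in increasing order, are:

  0-simplices (7): [0], [1], [2], [3], [4], [5], [6]
  1-simplices (18): [0,1], [0,2], [0,3], [0,4], [0,5], [1,2], [1,3], [1,4], [1,5], [2,3], [2,4], [2,5], [2,6], [3,5], [3,6], [4,5], [4,6], [5,6]
  2-simplices (12): [0,1,3], [0,1,4], [0,2,3], [0,2,5], [0,4,5], [1,2,4], [1,2,5], [1,3,5], [2,3,6], [2,4,6], [3,5,6], [4,5,6]

giving chain groups C_0 ≅ Z^7, C_1 ≅ Z^18, C_2 ≅ Z^12.

The boundary map ∂_1: C_1 → C_0 is given by ∂[p,q] = [q] − [p]. For instance
  ∂[2,6] = [6] − [2].
As a 7×18 matrix over Z this has rank 6, with invariant factors (1,1,1,1,1,1).

The boundary map ∂_2: C_2 → C_1 maps a triangle to the signed sum of its edges. For instance
  ∂[1,2,4] = [2,4] − [1,4] + [1,2],
  ∂[1,2,5] = [2,5] − [1,5] + [1,2].
The 18×12 boundary matrix has rank 12 and Smith normal form diag(1,1,1,1,1,1,1,1,1,1,1,2).

Now H_k = ker ∂_k / im ∂_{k+1}, so:

  H_0: rank C_0 − rank ∂_1 = 7 − 6 = 1, and the invariant factors of ∂_1 are all 1, so H_0 = Z.
  H_1: rank ker ∂_1 − rank ∂_2 = (18 − 6) − 12 = 0, and ∂_2 has invariant factor 2 > 1, so H_1 = Z/2.
  H_2: rank ker ∂_2 − rank ∂_3 = (12 − 12) − 0 = 0, and there is no ∂_3, so H_2 = 0.

As a check, the Euler characteristic is 7 − 18 + 12 = 1, which agrees with 1 − 0 + 0 = 1.

H_0 ≅ Z,  H_1 ≅ Z/2,  H_2 = 0.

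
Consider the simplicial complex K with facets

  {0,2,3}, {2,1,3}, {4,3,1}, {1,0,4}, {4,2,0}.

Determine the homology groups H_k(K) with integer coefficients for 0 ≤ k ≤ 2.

K has 5 vertices, 10 edges, 5 triangles.
rank ∂_0 = 0, rank ∂_1 = 4 ⇒ b_0 = 5 − 0 − 4 = 1; all invariant factors of ∂_1 are 1 so no torsion. So H_0 ≅ Z.
rank ∂_1 = 4, rank ∂_2 = 5 ⇒ b_1 = 10 − 4 − 5 = 1; all invariant factors of ∂_2 are 1 so no torsion. So H_1 ≅ Z.
rank ∂_2 = 5, rank ∂_3 = 0 ⇒ b_2 = 5 − 5 − 0 = 0. So H_2 ≅ 0.

H_0 = Z,  H_1 = Z,  H_2 = 0.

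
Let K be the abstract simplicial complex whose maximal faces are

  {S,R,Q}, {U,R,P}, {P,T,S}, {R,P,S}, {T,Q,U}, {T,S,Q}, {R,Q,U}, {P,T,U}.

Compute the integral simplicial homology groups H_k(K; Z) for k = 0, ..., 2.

H_0 ≅ Z,  H_1 = 0,  H_2 ≅ Z.

Fix the vertex order P < Q < R < S < T < U and write every simplex with vertices in increasing order. Then dim K = 2 and the simplices of K are:

  0-simplices (6): P, Q, R, S, T, U
  1-simplices (12): PR, PS, PT, PU, QR, QS, QT, QU, RS, RU, ST, TU
  2-simplices (8): PRS, PRU, PST, PTU, QRS, QRU, QST, QTU

Hence C_0 ≅ Z^6, C_1 ≅ Z^12, C_2 ≅ Z^8.

∂_1: C_1 → C_0 maps an edge to its endpoints' difference, ∂[p,q] = q − p. For instance
  ∂QR = R − Q.
This gives a 6×12 integer matrix of rank 5; reducing to Smith normal form yields diagonal entries (1,1,1,1,1).

∂_2: C_2 → C_1 acts by ∂[p,q,r] = [q,r] − [p,r] + [p,q]. For instance
  ∂PST = ST − PT + PS,
  ∂QRS = RS − QS + QR.
The resulting 12×8 matrix has rank 7, and its Smith normal form has invariant factors (1,1,1,1,1,1,1).

From H_k ≅ ker(∂_k) / im(∂_{k+1}) we obtain:

  H_0: rank C_0 − rank ∂_1 = 6 − 5 = 1, and the invariant factors of ∂_1 are all 1, so H_0 = Z.
  H_1: rank ker ∂_1 − rank ∂_2 = (12 − 5) − 7 = 0, and the invariant factors of ∂_2 are all 1, so H_1 = 0.
  H_2: rank ker ∂_2 − rank ∂_3 = (8 − 7) − 0 = 1, and there is no ∂_3, so H_2 = Z.

As a check, the Euler characteristic is 6 − 12 + 8 = 2, which agrees with 1 − 0 + 1 = 2.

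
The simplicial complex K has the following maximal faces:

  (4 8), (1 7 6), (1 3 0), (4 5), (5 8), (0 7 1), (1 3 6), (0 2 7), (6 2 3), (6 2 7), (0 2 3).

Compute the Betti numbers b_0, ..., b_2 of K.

b_0 = 2, b_1 = 1, b_2 = 1.

Fix the vertex order 0 < 1 < 2 < 3 < 4 < 5 < 6 < 7 < 8 and write every simplex with vertices in increasing order. Then dim K = 2 and the simplices of K are:

  0-simplices (9): [0], [1], [2], [3], [4], [5], [6], [7], [8]
  1-simplices (15): [0,1], [0,2], [0,3], [0,7], [1,3], [1,6], [1,7], [2,3], [2,6], [2,7], [3,6], [4,5], [4,8], [5,8], [6,7]
  2-simplices (8): [0,1,3], [0,1,7], [0,2,3], [0,2,7], [1,3,6], [1,6,7], [2,3,6], [2,6,7]

so the chain groups are C_0 ≅ Z^9, C_1 ≅ Z^15, C_2 ≅ Z^8.

The boundary map ∂_1: C_1 → C_0 maps an edge to its endpoints' difference, ∂[p,q] = q − p. For instance
  ∂[0,7] = [7] − [0].
As a 9×15 matrix over Z this has rank 7, with invariant factors (1,1,1,1,1,1,1).

Boundary ∂_2: C_2 → C_1 sends each 2-simplex [p,q,r] to [q,r] − [p,r] + [p,q]. For instance
  ∂[0,1,7] = [1,7] − [0,7] + [0,1],
  ∂[1,6,7] = [6,7] − [1,7] + [1,6].
This gives a 15×8 integer matrix of rank 7; reducing to Smith normal form yields diagonal entries (1,1,1,1,1,1,1).

Computing H_k = (kernel of ∂_k) / (image of ∂_{k+1}):

  H_0: rank C_0 − rank ∂_1 = 9 − 7 = 2, and the invariant factors of ∂_1 are all 1, so H_0 = Z^2.
  H_1: rank ker ∂_1 − rank ∂_2 = (15 − 7) − 7 = 1, and the invariant factors of ∂_2 are all 1, so H_1 = Z.
  H_2: rank ker ∂_2 − rank ∂_3 = (8 − 7) − 0 = 1, and there is no ∂_3, so H_2 = Z.

Hence the Betti numbers are b_0 = 2, b_1 = 1, b_2 = 1.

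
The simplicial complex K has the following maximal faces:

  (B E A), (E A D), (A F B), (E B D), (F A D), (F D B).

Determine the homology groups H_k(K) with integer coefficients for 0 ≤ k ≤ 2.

H_0 = Z,  H_1 = 0,  H_2 = Z.

Take the total order A < B < D < E < F on the vertex set. Then K (dimension 2) consists of the simplices:

  0-simplices (5): A, B, D, E, F
  1-simplices (9): AB, AD, AE, AF, BD, BE, BF, DE, DF
  2-simplices (6): ABE, ABF, ADE, ADF, BDE, BDF

so the chain groups are C_0 ≅ Z^5, C_1 ≅ Z^9, C_2 ≅ Z^6.

The boundary map ∂_1: C_1 → C_0 sends each edge [p,q] (with p < q) to q − p. For instance
  ∂AE = E − A.
As a 5×9 matrix over Z this has rank 4, with invariant factors (1,1,1,1).

∂_2: C_2 → C_1 maps a triangle to the signed sum of its edges. For instance
  ∂ADF = DF − AF + AD,
  ∂ADE = DE − AE + AD.
As a 9×6 matrix over Z this has rank 5, with invariant factors (1,1,1,1,1).

Now H_k = ker ∂_k / im ∂_{k+1}, so:

  H_0: rank C_0 − rank ∂_1 = 5 − 4 = 1, and the invariant factors of ∂_1 are all 1, so H_0 ≅ Z.
  H_1: rank ker ∂_1 − rank ∂_2 = (9 − 4) − 5 = 0, and the invariant factors of ∂_2 are all 1, so H_1 ≅ 0.
  H_2: rank ker ∂_2 − rank ∂_3 = (6 − 5) − 0 = 1, and there is no ∂_3, so H_2 ≅ Z.

As a check, the Euler characteristic is 5 − 9 + 6 = 2, which agrees with 1 − 0 + 1 = 2.
(K is a triangulation of the 2-sphere S^2.)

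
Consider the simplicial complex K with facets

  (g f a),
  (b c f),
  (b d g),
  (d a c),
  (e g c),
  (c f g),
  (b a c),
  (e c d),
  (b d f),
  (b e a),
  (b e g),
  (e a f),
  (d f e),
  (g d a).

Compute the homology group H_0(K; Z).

H_0 ≅ Z.

We work with the vertex ordering a < b < c < d < e < f < g. The simplices of K, each written with vertices in increasing order, are:

  0-simplices (7): a, b, c, d, e, f, g
  1-simplices (21): ab, ac, ad, ae, af, ag, bc, bd, be, bf, bg, cd, ce, cf, cg, de, df, dg, ef, eg, fg
  2-simplices (14): abc, abe, acd, adg, aef, afg, bcf, bdf, bdg, beg, cde, ceg, cfg, def

Hence C_0 ≅ Z^7, C_1 ≅ Z^21, C_2 ≅ Z^14.

Boundary ∂_1: C_1 → C_0 sends each edge [p,q] (with p < q) to q − p.
As a 7×21 matrix over Z this has rank 6, with invariant factors (1,1,1,1,1,1).

Boundary ∂_2: C_2 → C_1 sends each 2-simplex [p,q,r] to [q,r] − [p,r] + [p,q]. For instance
  ∂cfg = fg − cg + cf,
  ∂bcf = cf − bf + bc.
As a 21×14 matrix over Z this has rank 13, with invariant factors (1,1,1,1,1,1,1,1,1,1,1,1,1).

Reading off H_k = ker ∂_k / im ∂_{k+1}:

  H_0: rank C_0 − rank ∂_1 = 7 − 6 = 1, and the invariant factors of ∂_1 are all 1, so H_0 = Z.

(K is a triangulation of the torus T^2.)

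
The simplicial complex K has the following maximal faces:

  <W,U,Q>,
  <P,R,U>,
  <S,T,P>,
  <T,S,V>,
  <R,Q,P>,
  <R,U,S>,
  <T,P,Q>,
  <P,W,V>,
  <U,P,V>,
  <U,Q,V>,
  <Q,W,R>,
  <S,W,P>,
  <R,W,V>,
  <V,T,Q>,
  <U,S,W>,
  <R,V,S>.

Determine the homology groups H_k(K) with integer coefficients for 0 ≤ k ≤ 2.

H_0 ≅ Z,  H_1 ≅ Z^2,  H_2 ≅ Z.

K has 8 vertices, 24 edges, 16 triangles.
rank ∂_0 = 0, rank ∂_1 = 7 ⇒ b_0 = 8 − 0 − 7 = 1; all invariant factors of ∂_1 are 1 so no torsion. So H_0 ≅ Z.
rank ∂_1 = 7, rank ∂_2 = 15 ⇒ b_1 = 24 − 7 − 15 = 2; all invariant factors of ∂_2 are 1 so no torsion. So H_1 ≅ Z^2.
rank ∂_2 = 15, rank ∂_3 = 0 ⇒ b_2 = 16 − 15 − 0 = 1. So H_2 ≅ Z.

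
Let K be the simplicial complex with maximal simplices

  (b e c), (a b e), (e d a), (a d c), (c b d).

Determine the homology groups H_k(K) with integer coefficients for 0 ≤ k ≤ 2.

Take the total order a < b < c < d < e on the vertex set. Then K (dimension 2) consists of the simplices:

  0-simplices (5): a, b, c, d, e
  1-simplices (10): ab, ac, ad, ae, bc, bd, be, cd, ce, de
  2-simplices (5): abe, acd, ade, bcd, bce

giving chain groups C_0 ≅ Z^5, C_1 ≅ Z^10, C_2 ≅ Z^5.

Boundary ∂_1: C_1 → C_0 maps an edge to its endpoints' difference, ∂[p,q] = q − p. For instance
  ∂ab = b − a.
The 5×10 boundary matrix has rank 4 and Smith normal form diag(1,1,1,1).

The boundary map ∂_2: C_2 → C_1 maps a triangle to the signed sum of its edges. For instance
  ∂acd = cd − ad + ac,
  ∂bce = ce − be + bc.
The 10×5 boundary matrix has rank 5 and Smith normal form diag(1,1,1,1,1).

From H_k ≅ ker(∂_k) / im(∂_{k+1}) we obtain:

  H_0: rank C_0 − rank ∂_1 = 5 − 4 = 1, and the invariant factors of ∂_1 are all 1, so H_0 = Z.
  H_1: rank ker ∂_1 − rank ∂_2 = (10 − 4) − 5 = 1, and the invariant factors of ∂_2 are all 1, so H_1 = Z.
  H_2: rank ker ∂_2 − rank ∂_3 = (5 − 5) − 0 = 0, and there is no ∂_3, so H_2 = 0.

As a check, the Euler characteristic is 5 − 10 + 5 = 0, which agrees with 1 − 1 + 0 = 0.

H_0 ≅ Z,  H_1 ≅ Z,  H_2 = 0.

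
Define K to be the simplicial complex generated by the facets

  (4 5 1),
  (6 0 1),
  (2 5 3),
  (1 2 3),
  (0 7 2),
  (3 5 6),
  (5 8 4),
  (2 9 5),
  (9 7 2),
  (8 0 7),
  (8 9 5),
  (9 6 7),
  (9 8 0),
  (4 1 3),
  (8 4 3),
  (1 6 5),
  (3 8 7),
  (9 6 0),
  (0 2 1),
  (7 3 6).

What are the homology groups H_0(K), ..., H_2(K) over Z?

K has 10 vertices, 30 edges, 20 triangles.
rank ∂_0 = 0, rank ∂_1 = 9 ⇒ b_0 = 10 − 0 − 9 = 1; all invariant factors of ∂_1 are 1 so no torsion. So H_0 ≅ Z.
rank ∂_1 = 9, rank ∂_2 = 20 ⇒ b_1 = 30 − 9 − 20 = 1; ∂_2 has invariant factor(s) [2] giving torsion. So H_1 ≅ Z ⊕ Z/2.
rank ∂_2 = 20, rank ∂_3 = 0 ⇒ b_2 = 20 − 20 − 0 = 0. So H_2 ≅ 0.

H_0 ≅ Z,  H_1 ≅ Z ⊕ Z/2,  H_2 = 0.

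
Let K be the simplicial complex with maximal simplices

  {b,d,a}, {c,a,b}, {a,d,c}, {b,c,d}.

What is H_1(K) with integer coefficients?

H_1 ≅ 0.

Take the total order a < b < c < d on the vertex set. Then K (dimension 2) consists of the simplices:

  0-simplices (4): a, b, c, d
  1-simplices (6): ab, ac, ad, bc, bd, cd
  2-simplices (4): abc, abd, acd, bcd

giving chain groups C_0 ≅ Z^4, C_1 ≅ Z^6, C_2 ≅ Z^4.

The boundary map ∂_1: C_1 → C_0 sends each edge [p,q] (with p < q) to q − p. For instance
  ∂ac = c − a.
The resulting 4×6 matrix has rank 3, and its Smith normal form has invariant factors (1,1,1).

Boundary ∂_2: C_2 → C_1 sends each 2-simplex [p,q,r] to [q,r] − [p,r] + [p,q]. For instance
  ∂abd = bd − ad + ab,
  ∂bcd = cd − bd + bc.
As a 6×4 matrix over Z this has rank 3, with invariant factors (1,1,1).

Computing H_k = (kernel of ∂_k) / (image of ∂_{k+1}):

  H_1: rank ker ∂_1 − rank ∂_2 = (6 − 3) − 3 = 0, and the invariant factors of ∂_2 are all 1, so H_1 ≅ 0.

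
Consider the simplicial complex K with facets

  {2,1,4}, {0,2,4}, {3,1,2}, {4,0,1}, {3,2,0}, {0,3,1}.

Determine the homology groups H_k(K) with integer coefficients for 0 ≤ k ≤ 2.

Order the vertices as 0 < 1 < 2 < 3 < 4. Listing each simplex with vertices in this order, K has dimension 2 with simplices:

  0-simplices (5): [0], [1], [2], [3], [4]
  1-simplices (9): [0,1], [0,2], [0,3], [0,4], [1,2], [1,3], [1,4], [2,3], [2,4]
  2-simplices (6): [0,1,3], [0,1,4], [0,2,3], [0,2,4], [1,2,3], [1,2,4]

Hence C_0 ≅ Z^5, C_1 ≅ Z^9, C_2 ≅ Z^6.

Boundary ∂_1: C_1 → C_0 sends each edge [p,q] (with p < q) to q − p.
The resulting 5×9 matrix has rank 4, and its Smith normal form has invariant factors (1,1,1,1).

∂_2: C_2 → C_1 sends each 2-simplex [p,q,r] to [q,r] − [p,r] + [p,q]. For instance
  ∂[0,2,3] = [2,3] − [0,3] + [0,2],
  ∂[0,2,4] = [2,4] − [0,4] + [0,2].
This gives a 9×6 integer matrix of rank 5; reducing to Smith normal form yields diagonal entries (1,1,1,1,1).

From H_k ≅ ker(∂_k) / im(∂_{k+1}) we obtain:

  H_0: rank C_0 − rank ∂_1 = 5 − 4 = 1, and the invariant factors of ∂_1 are all 1, so H_0 ≅ Z.
  H_1: rank ker ∂_1 − rank ∂_2 = (9 − 4) − 5 = 0, and the invariant factors of ∂_2 are all 1, so H_1 ≅ 0.
  H_2: rank ker ∂_2 − rank ∂_3 = (6 − 5) − 0 = 1, and there is no ∂_3, so H_2 ≅ Z.

H_0 = Z,  H_1 = 0,  H_2 = Z.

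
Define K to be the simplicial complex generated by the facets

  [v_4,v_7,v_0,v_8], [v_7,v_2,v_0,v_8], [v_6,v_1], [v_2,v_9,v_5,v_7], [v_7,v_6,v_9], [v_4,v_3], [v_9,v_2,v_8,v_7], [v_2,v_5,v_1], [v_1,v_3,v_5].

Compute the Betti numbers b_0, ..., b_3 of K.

b_0 = 1, b_1 = 2, b_2 = 0, b_3 = 0.

Order the vertices as v_0 < v_1 < v_2 < v_3 < v_4 < v_5 < v_6 < v_7 < v_8 < v_9. Listing each simplex with vertices in this order, K has dimension 3 with simplices:

  0-simplices (10): [v_0], [v_1], [v_2], [v_3], [v_4], [v_5], [v_6], [v_7], [v_8], [v_9]
  1-simplices (23): (23 of them)
  2-simplices (16): (16 of them)
  3-simplices (4): [v_0,v_2,v_7,v_8], [v_0,v_4,v_7,v_8], [v_2,v_5,v_7,v_9], [v_2,v_7,v_8,v_9]

Hence C_0 ≅ Z^10, C_1 ≅ Z^23, C_2 ≅ Z^16, C_3 ≅ Z^4.

∂_1: C_1 → C_0 maps an edge to its endpoints' difference, ∂[p,q] = q − p.
This gives a 10×23 integer matrix of rank 9; reducing to Smith normal form yields diagonal entries (1,1,1,1,1,1,1,1,1).

The boundary map ∂_2: C_2 → C_1 acts by ∂[p,q,r] = [q,r] − [p,r] + [p,q]. For instance
  ∂[v_7,v_8,v_9] = [v_8,v_9] − [v_7,v_9] + [v_7,v_8],
  ∂[v_2,v_7,v_8] = [v_7,v_8] − [v_2,v_8] + [v_2,v_7].
As a 23×16 matrix over Z this has rank 12, with invariant factors (1,1,1,1,1,1,1,1,1,1,1,1).

∂_3: C_3 → C_2 sends each 3-simplex σ to the alternating sum Σ_i (−1)^i (σ with its i-th vertex removed). For instance
  ∂[v_2,v_5,v_7,v_9] = [v_5,v_7,v_9] − [v_2,v_7,v_9] + [v_2,v_5,v_9] − [v_2,v_5,v_7],
  ∂[v_0,v_2,v_7,v_8] = [v_2,v_7,v_8] − [v_0,v_7,v_8] + [v_0,v_2,v_8] − [v_0,v_2,v_7].
The 16×4 boundary matrix has rank 4 and Smith normal form diag(1,1,1,1).

Now H_k = ker ∂_k / im ∂_{k+1}, so:

  H_0: rank C_0 − rank ∂_1 = 10 − 9 = 1, and the invariant factors of ∂_1 are all 1, so H_0 ≅ Z.
  H_1: rank ker ∂_1 − rank ∂_2 = (23 − 9) − 12 = 2, and the invariant factors of ∂_2 are all 1, so H_1 ≅ Z^2.
  H_2: rank ker ∂_2 − rank ∂_3 = (16 − 12) − 4 = 0, and the invariant factors of ∂_3 are all 1, so H_2 ≅ 0.
  H_3: rank ker ∂_3 − rank ∂_4 = (4 − 4) − 0 = 0, and there is no ∂_4, so H_3 ≅ 0.

Hence the Betti numbers are b_0 = 1, b_1 = 2, b_2 = 0, b_3 = 0.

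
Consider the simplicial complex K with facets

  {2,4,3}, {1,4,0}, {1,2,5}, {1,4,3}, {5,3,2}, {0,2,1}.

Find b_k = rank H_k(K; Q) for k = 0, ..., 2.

b_0 = 1, b_1 = 1, b_2 = 0.

Fix the vertex order 0 < 1 < 2 < 3 < 4 < 5 and write every simplex with vertices in increasing order. Then dim K = 2 and the simplices of K are:

  0-simplices (6): [0], [1], [2], [3], [4], [5]
  1-simplices (12): [0,1], [0,2], [0,4], [1,2], [1,3], [1,4], [1,5], [2,3], [2,4], [2,5], [3,4], [3,5]
  2-simplices (6): [0,1,2], [0,1,4], [1,2,5], [1,3,4], [2,3,4], [2,3,5]

Hence C_0 ≅ Z^6, C_1 ≅ Z^12, C_2 ≅ Z^6.

The boundary map ∂_1: C_1 → C_0 sends each edge [p,q] (with p < q) to q − p. For instance
  ∂[1,2] = [2] − [1].
This gives a 6×12 integer matrix of rank 5; reducing to Smith normal form yields diagonal entries (1,1,1,1,1).

∂_2: C_2 → C_1 sends each 2-simplex [p,q,r] to [q,r] − [p,r] + [p,q]. For instance
  ∂[0,1,2] = [1,2] − [0,2] + [0,1],
  ∂[1,2,5] = [2,5] − [1,5] + [1,2].
This gives a 12×6 integer matrix of rank 6; reducing to Smith normal form yields diagonal entries (1,1,1,1,1,1).

Now H_k = ker ∂_k / im ∂_{k+1}, so:

  H_0: rank C_0 − rank ∂_1 = 6 − 5 = 1, and the invariant factors of ∂_1 are all 1, so H_0 ≅ Z.
  H_1: rank ker ∂_1 − rank ∂_2 = (12 − 5) − 6 = 1, and the invariant factors of ∂_2 are all 1, so H_1 ≅ Z.
  H_2: rank ker ∂_2 − rank ∂_3 = (6 − 6) − 0 = 0, and there is no ∂_3, so H_2 ≅ 0.

Hence the Betti numbers are b_0 = 1, b_1 = 1, b_2 = 0.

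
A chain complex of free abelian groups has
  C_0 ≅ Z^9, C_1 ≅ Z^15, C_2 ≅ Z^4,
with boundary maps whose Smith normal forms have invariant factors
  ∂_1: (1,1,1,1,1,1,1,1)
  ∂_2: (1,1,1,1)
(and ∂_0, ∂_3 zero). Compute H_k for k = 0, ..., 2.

H_0 ≅ Z,  H_1 ≅ Z^3,  H_2 = 0.

H_0: b_0 = 9 − 0 − 8 = 1; torsion from ∂_1 factors > 1: none. So H_0 ≅ Z.
H_1: b_1 = 15 − 8 − 4 = 3; torsion from ∂_2 factors > 1: none. So H_1 ≅ Z^3.
H_2: b_2 = 4 − 4 − 0 = 0; torsion from ∂_3 factors > 1: none. So H_2 ≅ 0.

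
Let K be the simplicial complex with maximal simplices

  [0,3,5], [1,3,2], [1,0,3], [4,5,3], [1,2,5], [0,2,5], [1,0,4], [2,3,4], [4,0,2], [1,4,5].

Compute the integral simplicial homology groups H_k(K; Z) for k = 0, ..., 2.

Take the total order 0 < 1 < 2 < 3 < 4 < 5 on the vertex set. Then K (dimension 2) consists of the simplices:

  0-simplices (6): [0], [1], [2], [3], [4], [5]
  1-simplices (15): [0,1], [0,2], [0,3], [0,4], [0,5], [1,2], [1,3], [1,4], [1,5], [2,3], [2,4], [2,5], [3,4], [3,5], [4,5]
  2-simplices (10): [0,1,3], [0,1,4], [0,2,4], [0,2,5], [0,3,5], [1,2,3], [1,2,5], [1,4,5], [2,3,4], [3,4,5]

so the chain groups are C_0 ≅ Z^6, C_1 ≅ Z^15, C_2 ≅ Z^10.

∂_1: C_1 → C_0 is given by ∂[p,q] = [q] − [p]. For instance
  ∂[0,1] = [1] − [0].
As a 6×15 matrix over Z this has rank 5, with invariant factors (1,1,1,1,1).

∂_2: C_2 → C_1 acts by ∂[p,q,r] = [q,r] − [p,r] + [p,q]. For instance
  ∂[1,2,5] = [2,5] − [1,5] + [1,2],
  ∂[1,4,5] = [4,5] − [1,5] + [1,4].
As a 15×10 matrix over Z this has rank 10, with invariant factors (1,1,1,1,1,1,1,1,1,2).

Now H_k = ker ∂_k / im ∂_{k+1}, so:

  H_0: rank C_0 − rank ∂_1 = 6 − 5 = 1, and the invariant factors of ∂_1 are all 1, so H_0 ≅ Z.
  H_1: rank ker ∂_1 − rank ∂_2 = (15 − 5) − 10 = 0, and ∂_2 has invariant factor 2 > 1, so H_1 ≅ Z/2.
  H_2: rank ker ∂_2 − rank ∂_3 = (10 − 10) − 0 = 0, and there is no ∂_3, so H_2 ≅ 0.

(K is a triangulation of the real projective plane RP^2.)

H_0 = Z,  H_1 = Z/2,  H_2 = 0.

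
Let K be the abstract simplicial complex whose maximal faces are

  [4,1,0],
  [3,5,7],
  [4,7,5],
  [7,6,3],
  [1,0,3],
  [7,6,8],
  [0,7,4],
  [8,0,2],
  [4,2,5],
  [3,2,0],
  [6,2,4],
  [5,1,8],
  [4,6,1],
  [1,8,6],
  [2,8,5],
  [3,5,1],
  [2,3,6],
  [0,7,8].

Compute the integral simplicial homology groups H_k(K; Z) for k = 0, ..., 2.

Fix the vertex order 0 < 1 < 2 < 3 < 4 < 5 < 6 < 7 < 8 and write every simplex with vertices in increasing order. Then dim K = 2 and the simplices of K are:

  0-simplices (9): [0], [1], [2], [3], [4], [5], [6], [7], [8]
  1-simplices (27): (27 of them)
  2-simplices (18): [0,1,3], [0,1,4], [0,2,3], [0,2,8], [0,4,7], [0,7,8], [1,3,5], [1,4,6], [1,5,8], [1,6,8], [2,3,6], [2,4,5], [2,4,6], [2,5,8], [3,5,7], [3,6,7], [4,5,7], [6,7,8]

Hence C_0 ≅ Z^9, C_1 ≅ Z^27, C_2 ≅ Z^18.

Boundary ∂_1: C_1 → C_0 sends each edge [p,q] (with p < q) to q − p. For instance
  ∂[5,8] = [8] − [5].
The resulting 9×27 matrix has rank 8, and its Smith normal form has invariant factors (1,1,1,1,1,1,1,1).

The boundary map ∂_2: C_2 → C_1 maps a triangle to the signed sum of its edges. For instance
  ∂[6,7,8] = [7,8] − [6,8] + [6,7],
  ∂[0,1,4] = [1,4] − [0,4] + [0,1].
The 27×18 boundary matrix has rank 17 and Smith normal form diag(1,1,1,1,1,1,1,1,1,1,1,1,1,1,1,1,1).

From H_k ≅ ker(∂_k) / im(∂_{k+1}) we obtain:

  H_0: rank C_0 − rank ∂_1 = 9 − 8 = 1, and the invariant factors of ∂_1 are all 1, so H_0 = Z.
  H_1: rank ker ∂_1 − rank ∂_2 = (27 − 8) − 17 = 2, and the invariant factors of ∂_2 are all 1, so H_1 = Z^2.
  H_2: rank ker ∂_2 − rank ∂_3 = (18 − 17) − 0 = 1, and there is no ∂_3, so H_2 = Z.

H_0 ≅ Z,  H_1 ≅ Z^2,  H_2 ≅ Z.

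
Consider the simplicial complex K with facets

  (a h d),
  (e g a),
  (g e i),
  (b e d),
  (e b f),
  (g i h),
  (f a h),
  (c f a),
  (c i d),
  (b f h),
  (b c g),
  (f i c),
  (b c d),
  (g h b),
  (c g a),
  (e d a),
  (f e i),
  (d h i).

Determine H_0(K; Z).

We work with the vertex ordering a < b < c < d < e < f < g < h < i. The simplices of K, each written with vertices in increasing order, are:

  0-simplices (9): a, b, c, d, e, f, g, h, i
  1-simplices (27): ac, ad, ae, af, ag, ah, bc, bd, be, bf, bg, bh, cd, cf, cg, ci, de, dh, di, ef, eg, ei, fh, fi, gh, gi, hi
  2-simplices (18): acf, acg, ade, adh, aeg, afh, bcd, bcg, bde, bef, bfh, bgh, cdi, cfi, dhi, efi, egi, ghi

Hence C_0 ≅ Z^9, C_1 ≅ Z^27, C_2 ≅ Z^18.

∂_1: C_1 → C_0 is given by ∂[p,q] = [q] − [p]. For instance
  ∂dh = h − d.
This gives a 9×27 integer matrix of rank 8; reducing to Smith normal form yields diagonal entries (1,1,1,1,1,1,1,1).

The boundary map ∂_2: C_2 → C_1 acts by ∂[p,q,r] = [q,r] − [p,r] + [p,q]. For instance
  ∂afh = fh − ah + af,
  ∂dhi = hi − di + dh.
As a 27×18 matrix over Z this has rank 17, with invariant factors (1,1,1,1,1,1,1,1,1,1,1,1,1,1,1,1,1).

From H_k ≅ ker(∂_k) / im(∂_{k+1}) we obtain:

  H_0: rank C_0 − rank ∂_1 = 9 − 8 = 1, and the invariant factors of ∂_1 are all 1, so H_0 = Z.

(K is a triangulation of the torus T^2.)

H_0 = Z.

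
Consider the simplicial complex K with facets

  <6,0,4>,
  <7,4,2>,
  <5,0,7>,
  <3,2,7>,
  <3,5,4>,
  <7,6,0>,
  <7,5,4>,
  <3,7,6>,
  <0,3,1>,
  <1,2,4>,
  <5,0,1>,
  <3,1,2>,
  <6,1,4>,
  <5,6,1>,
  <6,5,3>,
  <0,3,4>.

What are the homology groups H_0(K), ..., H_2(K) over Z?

Take the total order 0 < 1 < 2 < 3 < 4 < 5 < 6 < 7 on the vertex set. Then K (dimension 2) consists of the simplices:

  0-simplices (8): [0], [1], [2], [3], [4], [5], [6], [7]
  1-simplices (24): (24 of them)
  2-simplices (16): [0,1,3], [0,1,5], [0,3,4], [0,4,6], [0,5,7], [0,6,7], [1,2,3], [1,2,4], [1,4,6], [1,5,6], [2,3,7], [2,4,7], [3,4,5], [3,5,6], [3,6,7], [4,5,7]

giving chain groups C_0 ≅ Z^8, C_1 ≅ Z^24, C_2 ≅ Z^16.

The boundary map ∂_1: C_1 → C_0 is given by ∂[p,q] = [q] − [p].
As a 8×24 matrix over Z this has rank 7, with invariant factors (1,1,1,1,1,1,1).

Boundary ∂_2: C_2 → C_1 acts by ∂[p,q,r] = [q,r] − [p,r] + [p,q]. For instance
  ∂[3,4,5] = [4,5] − [3,5] + [3,4],
  ∂[1,2,4] = [2,4] − [1,4] + [1,2].
As a 24×16 matrix over Z this has rank 15, with invariant factors (1,1,1,1,1,1,1,1,1,1,1,1,1,1,1).

Now H_k = ker ∂_k / im ∂_{k+1}, so:

  H_0: rank C_0 − rank ∂_1 = 8 − 7 = 1, and the invariant factors of ∂_1 are all 1, so H_0 = Z.
  H_1: rank ker ∂_1 − rank ∂_2 = (24 − 7) − 15 = 2, and the invariant factors of ∂_2 are all 1, so H_1 = Z^2.
  H_2: rank ker ∂_2 − rank ∂_3 = (16 − 15) − 0 = 1, and there is no ∂_3, so H_2 = Z.

As a check, the Euler characteristic is 8 − 24 + 16 = 0, which agrees with 1 − 2 + 1 = 0.

H_0 = Z,  H_1 = Z^2,  H_2 = Z.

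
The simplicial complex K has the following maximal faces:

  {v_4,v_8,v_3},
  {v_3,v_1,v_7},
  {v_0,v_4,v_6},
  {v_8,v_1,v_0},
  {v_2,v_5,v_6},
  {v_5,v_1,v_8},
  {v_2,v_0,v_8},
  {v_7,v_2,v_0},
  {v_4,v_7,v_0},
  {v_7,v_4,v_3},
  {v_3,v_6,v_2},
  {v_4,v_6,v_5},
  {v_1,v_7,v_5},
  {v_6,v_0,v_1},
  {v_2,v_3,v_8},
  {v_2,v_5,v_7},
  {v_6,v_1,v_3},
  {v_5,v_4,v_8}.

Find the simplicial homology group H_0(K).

Take the total order v_0 < v_1 < v_2 < v_3 < v_4 < v_5 < v_6 < v_7 < v_8 on the vertex set. Then K (dimension 2) consists of the simplices:

  0-simplices (9): [v_0], [v_1], [v_2], [v_3], [v_4], [v_5], [v_6], [v_7], [v_8]
  1-simplices (27): (27 of them)
  2-simplices (18): (18 of them)

giving chain groups C_0 ≅ Z^9, C_1 ≅ Z^27, C_2 ≅ Z^18.

∂_1: C_1 → C_0 sends each edge [p,q] (with p < q) to q − p. For instance
  ∂[v_0,v_6] = [v_6] − [v_0].
The resulting 9×27 matrix has rank 8, and its Smith normal form has invariant factors (1,1,1,1,1,1,1,1).

∂_2: C_2 → C_1 sends each 2-simplex [p,q,r] to [q,r] − [p,r] + [p,q]. For instance
  ∂[v_0,v_1,v_6] = [v_1,v_6] − [v_0,v_6] + [v_0,v_1],
  ∂[v_2,v_5,v_7] = [v_5,v_7] − [v_2,v_7] + [v_2,v_5].
As a 27×18 matrix over Z this has rank 17, with invariant factors (1,1,1,1,1,1,1,1,1,1,1,1,1,1,1,1,1).

Now H_k = ker ∂_k / im ∂_{k+1}, so:

  H_0: rank C_0 − rank ∂_1 = 9 − 8 = 1, and the invariant factors of ∂_1 are all 1, so H_0 = Z.

(K is a triangulation of the torus T^2.)

H_0 = Z.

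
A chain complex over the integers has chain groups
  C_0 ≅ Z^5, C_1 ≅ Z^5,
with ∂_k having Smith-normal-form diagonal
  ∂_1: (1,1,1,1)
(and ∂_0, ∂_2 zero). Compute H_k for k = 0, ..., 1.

H_0 = Z,  H_1 = Z.

H_0: b_0 = 5 − 0 − 4 = 1; torsion from ∂_1 factors > 1: none. So H_0 = Z.
H_1: b_1 = 5 − 4 − 0 = 1; torsion from ∂_2 factors > 1: none. So H_1 = Z.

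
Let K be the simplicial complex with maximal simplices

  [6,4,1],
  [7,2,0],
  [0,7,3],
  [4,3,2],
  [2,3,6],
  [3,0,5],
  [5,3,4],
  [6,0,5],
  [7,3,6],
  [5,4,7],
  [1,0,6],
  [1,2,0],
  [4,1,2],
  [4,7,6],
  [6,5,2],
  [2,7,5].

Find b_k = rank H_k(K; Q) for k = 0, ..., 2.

Order the vertices as 0 < 1 < 2 < 3 < 4 < 5 < 6 < 7. Listing each simplex with vertices in this order, K has dimension 2 with simplices:

  0-simplices (8): [0], [1], [2], [3], [4], [5], [6], [7]
  1-simplices (24): (24 of them)
  2-simplices (16): [0,1,2], [0,1,6], [0,2,7], [0,3,5], [0,3,7], [0,5,6], [1,2,4], [1,4,6], [2,3,4], [2,3,6], [2,5,6], [2,5,7], [3,4,5], [3,6,7], [4,5,7], [4,6,7]

giving chain groups C_0 ≅ Z^8, C_1 ≅ Z^24, C_2 ≅ Z^16.

Boundary ∂_1: C_1 → C_0 sends each edge [p,q] (with p < q) to q − p. For instance
  ∂[1,4] = [4] − [1].
This gives a 8×24 integer matrix of rank 7; reducing to Smith normal form yields diagonal entries (1,1,1,1,1,1,1).

The boundary map ∂_2: C_2 → C_1 sends each 2-simplex [p,q,r] to [q,r] − [p,r] + [p,q]. For instance
  ∂[0,1,2] = [1,2] − [0,2] + [0,1],
  ∂[2,5,6] = [5,6] − [2,6] + [2,5].
As a 24×16 matrix over Z this has rank 15, with invariant factors (1,1,1,1,1,1,1,1,1,1,1,1,1,1,1).

Computing H_k = (kernel of ∂_k) / (image of ∂_{k+1}):

  H_0: rank C_0 − rank ∂_1 = 8 − 7 = 1, and the invariant factors of ∂_1 are all 1, so H_0 = Z.
  H_1: rank ker ∂_1 − rank ∂_2 = (24 − 7) − 15 = 2, and the invariant factors of ∂_2 are all 1, so H_1 = Z^2.
  H_2: rank ker ∂_2 − rank ∂_3 = (16 − 15) − 0 = 1, and there is no ∂_3, so H_2 = Z.

As a check, the Euler characteristic is 8 − 24 + 16 = 0, which agrees with 1 − 2 + 1 = 0.

Hence the Betti numbers are b_0 = 1, b_1 = 2, b_2 = 1.

b_0 = 1, b_1 = 2, b_2 = 1.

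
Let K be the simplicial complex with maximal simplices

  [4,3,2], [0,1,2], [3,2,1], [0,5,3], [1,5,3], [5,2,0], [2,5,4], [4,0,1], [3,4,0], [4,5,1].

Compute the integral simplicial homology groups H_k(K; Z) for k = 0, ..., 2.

Take the total order 0 < 1 < 2 < 3 < 4 < 5 on the vertex set. Then K (dimension 2) consists of the simplices:

  0-simplices (6): [0], [1], [2], [3], [4], [5]
  1-simplices (15): [0,1], [0,2], [0,3], [0,4], [0,5], [1,2], [1,3], [1,4], [1,5], [2,3], [2,4], [2,5], [3,4], [3,5], [4,5]
  2-simplices (10): [0,1,2], [0,1,4], [0,2,5], [0,3,4], [0,3,5], [1,2,3], [1,3,5], [1,4,5], [2,3,4], [2,4,5]

so the chain groups are C_0 ≅ Z^6, C_1 ≅ Z^15, C_2 ≅ Z^10.

Boundary ∂_1: C_1 → C_0 sends each edge [p,q] (with p < q) to q − p. For instance
  ∂[0,1] = [1] − [0].
As a 6×15 matrix over Z this has rank 5, with invariant factors (1,1,1,1,1).

The boundary map ∂_2: C_2 → C_1 sends each 2-simplex [p,q,r] to [q,r] − [p,r] + [p,q]. For instance
  ∂[0,3,5] = [3,5] − [0,5] + [0,3],
  ∂[0,1,4] = [1,4] − [0,4] + [0,1].
The 15×10 boundary matrix has rank 10 and Smith normal form diag(1,1,1,1,1,1,1,1,1,2).

Reading off H_k = ker ∂_k / im ∂_{k+1}:

  H_0: rank C_0 − rank ∂_1 = 6 − 5 = 1, and the invariant factors of ∂_1 are all 1, so H_0 = Z.
  H_1: rank ker ∂_1 − rank ∂_2 = (15 − 5) − 10 = 0, and ∂_2 has invariant factor 2 > 1, so H_1 = Z/2.
  H_2: rank ker ∂_2 − rank ∂_3 = (10 − 10) − 0 = 0, and there is no ∂_3, so H_2 = 0.

H_0 = Z,  H_1 = Z/2,  H_2 = 0.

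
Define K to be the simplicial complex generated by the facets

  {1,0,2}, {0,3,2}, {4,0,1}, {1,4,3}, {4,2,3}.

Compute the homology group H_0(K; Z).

H_0 ≅ Z.

K has 5 vertices, 10 edges, 5 triangles.
rank ∂_0 = 0, rank ∂_1 = 4 ⇒ b_0 = 5 − 0 − 4 = 1; all invariant factors of ∂_1 are 1 so no torsion. So H_0 ≅ Z.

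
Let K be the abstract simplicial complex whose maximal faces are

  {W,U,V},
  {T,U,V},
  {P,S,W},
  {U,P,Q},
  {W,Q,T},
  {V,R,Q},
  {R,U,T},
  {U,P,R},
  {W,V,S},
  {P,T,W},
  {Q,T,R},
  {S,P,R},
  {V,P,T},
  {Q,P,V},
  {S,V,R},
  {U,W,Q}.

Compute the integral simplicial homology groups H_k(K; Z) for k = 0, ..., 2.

Order the vertices as P < Q < R < S < T < U < V < W. Listing each simplex with vertices in this order, K has dimension 2 with simplices:

  0-simplices (8): P, Q, R, S, T, U, V, W
  1-simplices (24): PQ, PR, PS, PT, PU, PV, PW, QR, QT, QU, QV, QW, RS, RT, RU, RV, SV, SW, TU, TV, TW, UV, UW, VW
  2-simplices (16): PQU, PQV, PRS, PRU, PSW, PTV, PTW, QRT, QRV, QTW, QUW, RSV, RTU, SVW, TUV, UVW

so the chain groups are C_0 ≅ Z^8, C_1 ≅ Z^24, C_2 ≅ Z^16.

The boundary map ∂_1: C_1 → C_0 is given by ∂[p,q] = [q] − [p].
The resulting 8×24 matrix has rank 7, and its Smith normal form has invariant factors (1,1,1,1,1,1,1).

∂_2: C_2 → C_1 sends each 2-simplex [p,q,r] to [q,r] − [p,r] + [p,q]. For instance
  ∂QTW = TW − QW + QT,
  ∂TUV = UV − TV + TU.
This gives a 24×16 integer matrix of rank 15; reducing to Smith normal form yields diagonal entries (1,1,1,1,1,1,1,1,1,1,1,1,1,1,1).

From H_k ≅ ker(∂_k) / im(∂_{k+1}) we obtain:

  H_0: rank C_0 − rank ∂_1 = 8 − 7 = 1, and the invariant factors of ∂_1 are all 1, so H_0 = Z.
  H_1: rank ker ∂_1 − rank ∂_2 = (24 − 7) − 15 = 2, and the invariant factors of ∂_2 are all 1, so H_1 = Z^2.
  H_2: rank ker ∂_2 − rank ∂_3 = (16 − 15) − 0 = 1, and there is no ∂_3, so H_2 = Z.

(K is a triangulation of the torus T^2.)

H_0 = Z,  H_1 = Z^2,  H_2 = Z.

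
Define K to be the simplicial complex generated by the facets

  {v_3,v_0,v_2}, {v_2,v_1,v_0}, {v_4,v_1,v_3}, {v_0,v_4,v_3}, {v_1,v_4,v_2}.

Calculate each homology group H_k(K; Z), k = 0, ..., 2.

H_0 = Z,  H_1 = Z,  H_2 = 0.

Fix the vertex order v_0 < v_1 < v_2 < v_3 < v_4 and write every simplex with vertices in increasing order. Then dim K = 2 and the simplices of K are:

  0-simplices (5): [v_0], [v_1], [v_2], [v_3], [v_4]
  1-simplices (10): [v_0,v_1], [v_0,v_2], [v_0,v_3], [v_0,v_4], [v_1,v_2], [v_1,v_3], [v_1,v_4], [v_2,v_3], [v_2,v_4], [v_3,v_4]
  2-simplices (5): [v_0,v_1,v_2], [v_0,v_2,v_3], [v_0,v_3,v_4], [v_1,v_2,v_4], [v_1,v_3,v_4]

so the chain groups are C_0 ≅ Z^5, C_1 ≅ Z^10, C_2 ≅ Z^5.

Boundary ∂_1: C_1 → C_0 maps an edge to its endpoints' difference, ∂[p,q] = q − p. For instance
  ∂[v_1,v_2] = [v_2] − [v_1].
The 5×10 boundary matrix has rank 4 and Smith normal form diag(1,1,1,1).

The boundary map ∂_2: C_2 → C_1 sends each 2-simplex [p,q,r] to [q,r] − [p,r] + [p,q]. For instance
  ∂[v_1,v_2,v_4] = [v_2,v_4] − [v_1,v_4] + [v_1,v_2],
  ∂[v_1,v_3,v_4] = [v_3,v_4] − [v_1,v_4] + [v_1,v_3].
The resulting 10×5 matrix has rank 5, and its Smith normal form has invariant factors (1,1,1,1,1).

From H_k ≅ ker(∂_k) / im(∂_{k+1}) we obtain:

  H_0: rank C_0 − rank ∂_1 = 5 − 4 = 1, and the invariant factors of ∂_1 are all 1, so H_0 = Z.
  H_1: rank ker ∂_1 − rank ∂_2 = (10 − 4) − 5 = 1, and the invariant factors of ∂_2 are all 1, so H_1 = Z.
  H_2: rank ker ∂_2 − rank ∂_3 = (5 − 5) − 0 = 0, and there is no ∂_3, so H_2 = 0.

As a check, the Euler characteristic is 5 − 10 + 5 = 0, which agrees with 1 − 1 + 0 = 0.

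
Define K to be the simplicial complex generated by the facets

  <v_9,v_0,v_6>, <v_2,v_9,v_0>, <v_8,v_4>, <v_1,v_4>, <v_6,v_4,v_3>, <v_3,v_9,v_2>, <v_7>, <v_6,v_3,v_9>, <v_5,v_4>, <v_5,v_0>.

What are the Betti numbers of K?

Order the vertices as v_0 < v_1 < v_2 < v_3 < v_4 < v_5 < v_6 < v_7 < v_8 < v_9. Listing each simplex with vertices in this order, K has dimension 2 with simplices:

  0-simplices (10): [v_0], [v_1], [v_2], [v_3], [v_4], [v_5], [v_6], [v_7], [v_8], [v_9]
  1-simplices (14): [v_0,v_2], [v_0,v_5], [v_0,v_6], [v_0,v_9], [v_1,v_4], [v_2,v_3], [v_2,v_9], [v_3,v_4], [v_3,v_6], [v_3,v_9], [v_4,v_5], [v_4,v_6], [v_4,v_8], [v_6,v_9]
  2-simplices (5): [v_0,v_2,v_9], [v_0,v_6,v_9], [v_2,v_3,v_9], [v_3,v_4,v_6], [v_3,v_6,v_9]

giving chain groups C_0 ≅ Z^10, C_1 ≅ Z^14, C_2 ≅ Z^5.

∂_1: C_1 → C_0 sends each edge [p,q] (with p < q) to q − p.
As a 10×14 matrix over Z this has rank 8, with invariant factors (1,1,1,1,1,1,1,1).

∂_2: C_2 → C_1 sends each 2-simplex [p,q,r] to [q,r] − [p,r] + [p,q]. For instance
  ∂[v_0,v_2,v_9] = [v_2,v_9] − [v_0,v_9] + [v_0,v_2],
  ∂[v_3,v_4,v_6] = [v_4,v_6] − [v_3,v_6] + [v_3,v_4].
The resulting 14×5 matrix has rank 5, and its Smith normal form has invariant factors (1,1,1,1,1).

Computing H_k = (kernel of ∂_k) / (image of ∂_{k+1}):

  H_0: rank C_0 − rank ∂_1 = 10 − 8 = 2, and the invariant factors of ∂_1 are all 1, so H_0 ≅ Z^2.
  H_1: rank ker ∂_1 − rank ∂_2 = (14 − 8) − 5 = 1, and the invariant factors of ∂_2 are all 1, so H_1 ≅ Z.
  H_2: rank ker ∂_2 − rank ∂_3 = (5 − 5) − 0 = 0, and there is no ∂_3, so H_2 ≅ 0.

As a check, the Euler characteristic is 10 − 14 + 5 = 1, which agrees with 2 − 1 + 0 = 1.

Hence the Betti numbers are b_0 = 2, b_1 = 1, b_2 = 0.

b_0 = 2, b_1 = 1, b_2 = 0.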